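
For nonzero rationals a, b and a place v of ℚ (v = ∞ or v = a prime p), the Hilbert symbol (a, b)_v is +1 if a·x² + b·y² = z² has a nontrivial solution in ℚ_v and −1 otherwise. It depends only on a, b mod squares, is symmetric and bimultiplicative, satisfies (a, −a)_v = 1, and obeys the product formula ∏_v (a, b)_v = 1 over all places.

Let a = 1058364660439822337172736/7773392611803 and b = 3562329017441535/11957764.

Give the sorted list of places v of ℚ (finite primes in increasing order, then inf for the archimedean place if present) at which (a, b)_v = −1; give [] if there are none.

[2, 5, 17, 41]

Mod squares: a ≡ 77367, b ≡ 273615. Check v ∈ {∞, 2, 3, 5, 7, 11, 13, 17, 19, 23, 29, 37, 41}.
v=∞: 77367 > 0 and 273615 > 0  ⇒  (a,b)_∞ = +1.
v=7: a=7^-6·(≡3), b=7^-2·(≡6) mod 7; (3|7)=-1, (6|7)=-1; (−1)^{-6·-2·3}·(-1)^-2·(-1)^-6 = +1.
v=41: a=41^3·(≡23), b=41^2·(≡30) mod 41; (23|41)=+1, (30|41)=-1; (−1)^{3·2·20}·(+1)^2·(-1)^3 = -1.
v=37: a=37^1·(≡20), b=37^1·(≡2) mod 37; (20|37)=-1, (2|37)=-1; (−1)^{1·1·18}·(-1)^1·(-1)^1 = +1.
v=2: v_2(a)=8, v_2(b)=-2; units ≡ 7, 7 (mod 8); ε·ε+αω+βω = 1·1+8·0+-2·0 ≡ 1  ⇒  (a,b)_2 = -1.
v=29: a=29^2·(≡16), b=29^1·(≡14) mod 29; (16|29)=+1, (14|29)=-1; (−1)^{2·1·14}·(+1)^1·(-1)^2 = +1.
v=5: a=5^0·(≡2), b=5^1·(≡3) mod 5; (2|5)=-1, (3|5)=-1; (−1)^{0·1·2}·(-1)^1·(-1)^0 = -1.
v=11: a=11^8·(≡3), b=11^4·(≡4) mod 11; (3|11)=+1, (4|11)=+1; (−1)^{8·4·5}·(+1)^4·(+1)^8 = +1.
v=3: a=3^-1·(≡1), b=3^1·(≡2) mod 3; (1|3)=+1, (2|3)=-1; (−1)^{-1·1·1}·(+1)^1·(-1)^-1 = +1.
v=23: a=23^2·(≡13), b=23^2·(≡5) mod 23; (13|23)=+1, (5|23)=-1; (−1)^{2·2·11}·(+1)^2·(-1)^2 = +1.
v=13: a=13^-2·(≡4), b=13^-2·(≡12) mod 13; (4|13)=+1, (12|13)=+1; (−1)^{-2·-2·6}·(+1)^-2·(+1)^-2 = +1.
v=19: a=19^-4·(≡12), b=19^-2·(≡15) mod 19; (12|19)=-1, (15|19)=-1; (−1)^{-4·-2·9}·(-1)^-2·(-1)^-4 = +1.
v=17: a=17^1·(≡6), b=17^1·(≡2) mod 17; (6|17)=-1, (2|17)=+1; (−1)^{1·1·8}·(-1)^1·(+1)^1 = -1.
(77367, 273615 / ℚ) ramifies at {2, 5, 17, 41}: a division algebra.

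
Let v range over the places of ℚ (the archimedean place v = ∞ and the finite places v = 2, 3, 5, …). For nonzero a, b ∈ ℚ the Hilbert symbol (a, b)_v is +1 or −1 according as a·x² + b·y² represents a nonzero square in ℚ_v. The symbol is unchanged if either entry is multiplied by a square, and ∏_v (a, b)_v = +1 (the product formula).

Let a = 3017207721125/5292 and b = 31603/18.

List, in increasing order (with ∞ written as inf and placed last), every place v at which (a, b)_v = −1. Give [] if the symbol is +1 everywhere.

[2, 3]

(a, b) ≡ (15, 374) mod (ℚ^×)²; places V = {2, 3, 5, 7, 11, 13, 17, 19, 37, ∞}.
(a,b)_3: α=-3, u≡2; β=-2, v≡2 (mod 3); (2|3)=-1, (2|3)=-1; sign (−1)^0·-1^-2·-1^-3 = -1.
(a,b)_17: α=2, u≡1; β=1, v≡6 (mod 17); (1|17)=+1, (6|17)=-1; sign (−1)^0·+1^1·-1^2 = +1.
(a,b)_2: α=-2, β=-1; u≡7, v≡3 (mod 8); ε(u)ε(v)=1·1, αω(v)=-2·1, βω(u)=-1·0; sum ≡ 1  ⇒  -1.
(a,b)_13: α=2, u≡11; β=2, v≡1 (mod 13); (11|13)=-1, (1|13)=+1; sign (−1)^0·-1^2·+1^2 = +1.
(a,b)_37: α=2, u≡22; β=0, v≡27 (mod 37); (22|37)=-1, (27|37)=+1; sign (−1)^0·-1^0·+1^2 = +1.
(a,b)_5: α=3, u≡2; β=0, v≡1 (mod 5); (2|5)=-1, (1|5)=+1; sign (−1)^0·-1^0·+1^3 = +1.
(a,b)_11: α=0, u≡4; β=1, v≡5 (mod 11); (4|11)=+1, (5|11)=+1; sign (−1)^0·+1^1·+1^0 = +1.
(a,b)_∞: sgn(15)=+, sgn(374)=+, so +1.
(a,b)_7: α=-2, u≡1; β=0, v≡3 (mod 7); (1|7)=+1, (3|7)=-1; sign (−1)^0·+1^0·-1^-2 = +1.
(a,b)_19: α=2, u≡14; β=0, v≡13 (mod 19); (14|19)=-1, (13|19)=-1; sign (−1)^0·-1^0·-1^2 = +1.
(15, 374 / ℚ) ramifies at {2, 3}: a division algebra.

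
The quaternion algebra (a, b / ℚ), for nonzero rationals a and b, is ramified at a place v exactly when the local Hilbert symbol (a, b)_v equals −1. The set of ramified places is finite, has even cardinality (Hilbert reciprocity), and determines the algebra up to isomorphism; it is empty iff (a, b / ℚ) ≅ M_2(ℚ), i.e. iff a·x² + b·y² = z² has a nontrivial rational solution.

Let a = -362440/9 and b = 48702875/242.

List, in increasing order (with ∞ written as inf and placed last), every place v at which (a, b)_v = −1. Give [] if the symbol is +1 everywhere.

[5, 43]

Mod squares: a ≡ -90610, b ≡ 3896230. Check v ∈ {∞, 2, 3, 5, 11, 13, 17, 41, 43}.
v=2: v_2(a)=3, v_2(b)=-1; units ≡ 7, 3 (mod 8); ε·ε+αω+βω = 1·1+3·1+-1·0 ≡ 0  ⇒  (a,b)_2 = +1.
v=∞: -90610 < 0 and 3896230 > 0  ⇒  (a,b)_∞ = +1.
v=5: a=5^1·(≡3), b=5^3·(≡4) mod 5; (3|5)=-1, (4|5)=+1; (−1)^{1·3·2}·(-1)^3·(+1)^1 = -1.
v=17: a=17^1·(≡13), b=17^1·(≡13) mod 17; (13|17)=+1, (13|17)=+1; (−1)^{1·1·8}·(+1)^1·(+1)^1 = +1.
v=43: a=43^0·(≡39), b=43^1·(≡40) mod 43; (39|43)=-1, (40|43)=+1; (−1)^{0·1·21}·(-1)^1·(+1)^0 = -1.
v=3: a=3^-2·(≡2), b=3^0·(≡1) mod 3; (2|3)=-1, (1|3)=+1; (−1)^{-2·0·1}·(-1)^0·(+1)^-2 = +1.
v=13: a=13^1·(≡2), b=13^1·(≡6) mod 13; (2|13)=-1, (6|13)=-1; (−1)^{1·1·6}·(-1)^1·(-1)^1 = +1.
v=41: a=41^1·(≡20), b=41^1·(≡25) mod 41; (20|41)=+1, (25|41)=+1; (−1)^{1·1·20}·(+1)^1·(+1)^1 = +1.
v=11: a=11^0·(≡6), b=11^-2·(≡6) mod 11; (6|11)=-1, (6|11)=-1; (−1)^{0·-2·5}·(-1)^-2·(-1)^0 = +1.
|Ram(-90610, 3896230)| = 2, even; anisotropic at {5, 43}.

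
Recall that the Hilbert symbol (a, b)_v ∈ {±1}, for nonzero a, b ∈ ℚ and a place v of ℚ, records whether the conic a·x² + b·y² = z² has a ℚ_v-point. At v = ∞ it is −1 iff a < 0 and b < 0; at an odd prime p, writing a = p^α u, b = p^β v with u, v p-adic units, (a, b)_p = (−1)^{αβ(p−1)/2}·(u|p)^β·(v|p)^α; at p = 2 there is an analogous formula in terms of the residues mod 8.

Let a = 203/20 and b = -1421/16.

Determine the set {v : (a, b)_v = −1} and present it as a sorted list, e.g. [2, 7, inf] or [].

(a, b) ≡ (1015, -29) mod (ℚ^×)²; places V = {2, 5, 7, 29, ∞}.
(a,b)_5: α=-1, u≡2; β=0, v≡4 (mod 5); (2|5)=-1, (4|5)=+1; sign (−1)^0·-1^0·+1^-1 = +1.
(a,b)_2: α=-2, β=-4; u≡7, v≡3 (mod 8); ε(u)ε(v)=1·1, αω(v)=-2·1, βω(u)=-4·0; sum ≡ 1  ⇒  -1.
(a,b)_29: α=1, u≡25; β=1, v≡6 (mod 29); (25|29)=+1, (6|29)=+1; sign (−1)^0·+1^1·+1^1 = +1.
(a,b)_∞: sgn(1015)=+, sgn(-29)=−, so +1.
(a,b)_7: α=1, u≡6; β=2, v≡3 (mod 7); (6|7)=-1, (3|7)=-1; sign (−1)^0·-1^2·-1^1 = -1.
|Ram(1015, -29)| = 2, even; anisotropic at {2, 7}.

[2, 7]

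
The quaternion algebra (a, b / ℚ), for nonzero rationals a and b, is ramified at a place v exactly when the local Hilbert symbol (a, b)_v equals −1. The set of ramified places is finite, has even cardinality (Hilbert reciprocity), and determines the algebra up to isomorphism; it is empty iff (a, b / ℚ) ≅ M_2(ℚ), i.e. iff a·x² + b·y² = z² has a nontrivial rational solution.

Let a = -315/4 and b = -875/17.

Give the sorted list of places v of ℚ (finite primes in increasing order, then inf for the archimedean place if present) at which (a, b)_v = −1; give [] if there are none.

[5, inf]

(a, b) ≡ (-35, -595) mod (ℚ^×)²; places V = {2, 3, 5, 7, 17, ∞}.
(a,b)_∞: sgn(-35)=−, sgn(-595)=−, so -1.
(a,b)_17: α=0, u≡2; β=-1, v≡9 (mod 17); (2|17)=+1, (9|17)=+1; sign (−1)^0·+1^-1·+1^0 = +1.
(a,b)_5: α=1, u≡3; β=3, v≡4 (mod 5); (3|5)=-1, (4|5)=+1; sign (−1)^0·-1^3·+1^1 = -1.
(a,b)_3: α=2, u≡1; β=0, v≡2 (mod 3); (1|3)=+1, (2|3)=-1; sign (−1)^0·+1^0·-1^2 = +1.
(a,b)_7: α=1, u≡1; β=1, v≡5 (mod 7); (1|7)=+1, (5|7)=-1; sign (−1)^1·+1^1·-1^1 = +1.
(a,b)_2: α=-2, β=0; u≡5, v≡5 (mod 8); ε(u)ε(v)=0·0, αω(v)=-2·1, βω(u)=0·1; sum ≡ 0  ⇒  +1.
(-35, -595 / ℚ) ramifies at {5, ∞}: a division algebra.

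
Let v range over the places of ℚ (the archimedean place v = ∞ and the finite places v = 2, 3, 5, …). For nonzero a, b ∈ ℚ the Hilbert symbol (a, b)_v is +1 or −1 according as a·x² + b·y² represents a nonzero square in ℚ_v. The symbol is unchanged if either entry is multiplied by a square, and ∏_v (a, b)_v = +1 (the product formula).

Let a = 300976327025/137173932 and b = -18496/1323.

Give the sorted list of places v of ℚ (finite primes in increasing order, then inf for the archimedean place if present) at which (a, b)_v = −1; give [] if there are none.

(a, b) ≡ (26382147, -3) mod (ℚ^×)²; places V = {2, 3, 5, 7, 11, 17, 23, 31, 37, 41, ∞}.
(a,b)_3: α=-3, u≡2; β=-3, v≡2 (mod 3); (2|3)=-1, (2|3)=-1; sign (−1)^1·-1^-3·-1^-3 = -1.
(a,b)_11: α=1, u≡3; β=0, v≡2 (mod 11); (3|11)=+1, (2|11)=-1; sign (−1)^0·+1^0·-1^1 = -1.
(a,b)_7: α=-4, u≡2; β=-2, v≡2 (mod 7); (2|7)=+1, (2|7)=+1; sign (−1)^0·+1^-2·+1^-4 = +1.
(a,b)_2: α=-2, β=6; u≡3, v≡5 (mod 8); ε(u)ε(v)=1·0, αω(v)=-2·1, βω(u)=6·1; sum ≡ 0  ⇒  +1.
(a,b)_37: α=3, u≡1; β=0, v≡16 (mod 37); (1|37)=+1, (16|37)=+1; sign (−1)^0·+1^0·+1^3 = +1.
(a,b)_5: α=2, u≡3; β=0, v≡3 (mod 5); (3|5)=-1, (3|5)=-1; sign (−1)^0·-1^0·-1^2 = +1.
(a,b)_41: α=1, u≡7; β=0, v≡7 (mod 41); (7|41)=-1, (7|41)=-1; sign (−1)^0·-1^0·-1^1 = -1.
(a,b)_31: α=1, u≡9; β=0, v≡2 (mod 31); (9|31)=+1, (2|31)=+1; sign (−1)^0·+1^0·+1^1 = +1.
(a,b)_17: α=1, u≡6; β=2, v≡10 (mod 17); (6|17)=-1, (10|17)=-1; sign (−1)^0·-1^2·-1^1 = -1.
(a,b)_∞: sgn(26382147)=+, sgn(-3)=−, so +1.
(a,b)_23: α=-2, u≡19; β=0, v≡15 (mod 23); (19|23)=-1, (15|23)=-1; sign (−1)^0·-1^0·-1^-2 = +1.
(26382147, -3 / ℚ) ramifies at {3, 11, 17, 41}: a division algebra.

[3, 11, 17, 41]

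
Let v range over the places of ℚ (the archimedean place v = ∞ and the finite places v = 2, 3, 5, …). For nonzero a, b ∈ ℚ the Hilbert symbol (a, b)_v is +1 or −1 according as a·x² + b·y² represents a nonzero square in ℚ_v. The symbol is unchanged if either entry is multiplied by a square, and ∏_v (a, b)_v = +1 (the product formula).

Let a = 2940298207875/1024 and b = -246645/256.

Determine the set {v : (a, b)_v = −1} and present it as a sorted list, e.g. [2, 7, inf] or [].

[2, 5]

(a, b) ≡ (435, -3045) mod (ℚ^×)²; places V = {2, 3, 5, 7, 29, ∞}.
(a,b)_∞: sgn(435)=+, sgn(-3045)=−, so +1.
(a,b)_5: α=3, u≡2; β=1, v≡1 (mod 5); (2|5)=-1, (1|5)=+1; sign (−1)^0·-1^1·+1^3 = -1.
(a,b)_2: α=-10, β=-8; u≡3, v≡3 (mod 8); ε(u)ε(v)=1·1, αω(v)=-10·1, βω(u)=-8·1; sum ≡ 1  ⇒  -1.
(a,b)_7: α=2, u≡4; β=1, v≡6 (mod 7); (4|7)=+1, (6|7)=-1; sign (−1)^0·+1^1·-1^2 = +1.
(a,b)_29: α=3, u≡14; β=1, v≡19 (mod 29); (14|29)=-1, (19|29)=-1; sign (−1)^0·-1^1·-1^3 = +1.
(a,b)_3: α=9, u≡1; β=5, v≡2 (mod 3); (1|3)=+1, (2|3)=-1; sign (−1)^1·+1^5·-1^9 = +1.
|Ram(435, -3045)| = 2, even; anisotropic at {2, 5}.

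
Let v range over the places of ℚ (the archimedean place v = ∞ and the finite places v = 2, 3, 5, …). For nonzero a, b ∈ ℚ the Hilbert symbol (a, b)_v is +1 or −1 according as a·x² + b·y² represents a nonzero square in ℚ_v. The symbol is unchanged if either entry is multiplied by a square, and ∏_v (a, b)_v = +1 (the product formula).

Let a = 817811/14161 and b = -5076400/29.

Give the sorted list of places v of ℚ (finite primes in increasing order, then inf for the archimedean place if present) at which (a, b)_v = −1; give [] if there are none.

(a, b) ≡ (851, -7511) mod (ℚ^×)²; places V = {2, 5, 7, 17, 23, 29, 31, 37, ∞}.
(a,b)_∞: sgn(851)=+, sgn(-7511)=−, so +1.
(a,b)_17: α=-2, u≡4; β=0, v≡6 (mod 17); (4|17)=+1, (6|17)=-1; sign (−1)^0·+1^0·-1^-2 = +1.
(a,b)_31: α=2, u≡8; β=0, v≡13 (mod 31); (8|31)=+1, (13|31)=-1; sign (−1)^0·+1^0·-1^2 = +1.
(a,b)_5: α=0, u≡1; β=2, v≡1 (mod 5); (1|5)=+1, (1|5)=+1; sign (−1)^0·+1^2·+1^0 = +1.
(a,b)_29: α=0, u≡27; β=-1, v≡21 (mod 29); (27|29)=-1, (21|29)=-1; sign (−1)^0·-1^-1·-1^0 = -1.
(a,b)_37: α=1, u≡6; β=1, v≡19 (mod 37); (6|37)=-1, (19|37)=-1; sign (−1)^0·-1^1·-1^1 = +1.
(a,b)_23: α=1, u≡10; β=0, v≡19 (mod 23); (10|23)=-1, (19|23)=-1; sign (−1)^0·-1^0·-1^1 = -1.
(a,b)_7: α=-2, u≡4; β=3, v≡5 (mod 7); (4|7)=+1, (5|7)=-1; sign (−1)^0·+1^3·-1^-2 = +1.
(a,b)_2: α=0, β=4; u≡3, v≡1 (mod 8); ε(u)ε(v)=1·0, αω(v)=0·0, βω(u)=4·1; sum ≡ 0  ⇒  +1.
Ram(851, -7511) = {23, 29}; no ℚ_23-point on the conic.

[23, 29]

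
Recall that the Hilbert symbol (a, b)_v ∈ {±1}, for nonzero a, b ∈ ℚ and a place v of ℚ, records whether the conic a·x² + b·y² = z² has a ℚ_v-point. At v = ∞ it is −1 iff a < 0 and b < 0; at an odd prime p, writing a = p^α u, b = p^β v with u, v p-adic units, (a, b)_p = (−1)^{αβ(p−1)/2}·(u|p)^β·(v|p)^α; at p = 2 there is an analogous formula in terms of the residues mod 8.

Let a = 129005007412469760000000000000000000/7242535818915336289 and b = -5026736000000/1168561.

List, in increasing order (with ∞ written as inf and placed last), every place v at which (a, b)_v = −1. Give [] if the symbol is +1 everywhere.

(a, b) ≡ (4290, -11) mod (ℚ^×)²; places V = {2, 3, 5, 7, 11, 13, 23, 47, ∞}.
(a,b)_∞: sgn(4290)=+, sgn(-11)=−, so +1.
(a,b)_23: α=-4, u≡18; β=-2, v≡13 (mod 23); (18|23)=+1, (13|23)=+1; sign (−1)^0·+1^-2·+1^-4 = +1.
(a,b)_5: α=19, u≡2; β=6, v≡1 (mod 5); (2|5)=-1, (1|5)=+1; sign (−1)^0·-1^6·+1^19 = +1.
(a,b)_2: α=31, β=10; u≡1, v≡5 (mod 8); ε(u)ε(v)=0·0, αω(v)=31·1, βω(u)=10·0; sum ≡ 1  ⇒  -1.
(a,b)_7: α=-4, u≡6; β=0, v≡3 (mod 7); (6|7)=-1, (3|7)=-1; sign (−1)^0·-1^0·-1^-4 = +1.
(a,b)_11: α=1, u≡5; β=1, v≡7 (mod 11); (5|11)=+1, (7|11)=-1; sign (−1)^1·+1^1·-1^1 = +1.
(a,b)_13: α=9, u≡7; β=4, v≡8 (mod 13); (7|13)=-1, (8|13)=-1; sign (−1)^0·-1^4·-1^9 = -1.
(a,b)_3: α=3, u≡2; β=0, v≡1 (mod 3); (2|3)=-1, (1|3)=+1; sign (−1)^0·-1^0·+1^3 = +1.
(a,b)_47: α=-6, u≡44; β=-2, v≡3 (mod 47); (44|47)=-1, (3|47)=+1; sign (−1)^0·-1^-2·+1^-6 = +1.
(4290, -11 / ℚ) ramifies at {2, 13}: a division algebra.

[2, 13]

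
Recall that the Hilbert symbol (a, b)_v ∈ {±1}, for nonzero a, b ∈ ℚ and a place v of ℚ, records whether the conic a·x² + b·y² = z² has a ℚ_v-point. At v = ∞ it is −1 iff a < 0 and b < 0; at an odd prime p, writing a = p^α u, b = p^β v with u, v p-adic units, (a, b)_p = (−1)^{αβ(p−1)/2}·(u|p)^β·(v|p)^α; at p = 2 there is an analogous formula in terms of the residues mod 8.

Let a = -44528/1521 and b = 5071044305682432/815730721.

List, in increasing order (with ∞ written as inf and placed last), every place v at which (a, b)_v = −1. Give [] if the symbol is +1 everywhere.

(a, b) ≡ (-23, 627) mod (ℚ^×)²; places V = {2, 3, 7, 11, 13, 19, 23, ∞}.
(a,b)_3: α=-2, u≡1; β=3, v≡2 (mod 3); (1|3)=+1, (2|3)=-1; sign (−1)^0·+1^3·-1^-2 = +1.
(a,b)_13: α=-2, u≡4; β=-8, v≡12 (mod 13); (4|13)=+1, (12|13)=+1; sign (−1)^0·+1^-8·+1^-2 = +1.
(a,b)_7: α=0, u≡3; β=2, v≡4 (mod 7); (3|7)=-1, (4|7)=+1; sign (−1)^0·-1^2·+1^0 = +1.
(a,b)_19: α=0, u≡8; β=1, v≡15 (mod 19); (8|19)=-1, (15|19)=-1; sign (−1)^0·-1^1·-1^0 = -1.
(a,b)_2: α=4, β=16; u≡1, v≡3 (mod 8); ε(u)ε(v)=0·1, αω(v)=4·1, βω(u)=16·0; sum ≡ 0  ⇒  +1.
(a,b)_∞: sgn(-23)=−, sgn(627)=+, so +1.
(a,b)_11: α=2, u≡2; β=1, v≡6 (mod 11); (2|11)=-1, (6|11)=-1; sign (−1)^0·-1^1·-1^2 = -1.
(a,b)_23: α=1, u≡14; β=4, v≡16 (mod 23); (14|23)=-1, (16|23)=+1; sign (−1)^0·-1^4·+1^1 = +1.
(-23, 627 / ℚ) ramifies at {11, 19}: a division algebra.

[11, 19]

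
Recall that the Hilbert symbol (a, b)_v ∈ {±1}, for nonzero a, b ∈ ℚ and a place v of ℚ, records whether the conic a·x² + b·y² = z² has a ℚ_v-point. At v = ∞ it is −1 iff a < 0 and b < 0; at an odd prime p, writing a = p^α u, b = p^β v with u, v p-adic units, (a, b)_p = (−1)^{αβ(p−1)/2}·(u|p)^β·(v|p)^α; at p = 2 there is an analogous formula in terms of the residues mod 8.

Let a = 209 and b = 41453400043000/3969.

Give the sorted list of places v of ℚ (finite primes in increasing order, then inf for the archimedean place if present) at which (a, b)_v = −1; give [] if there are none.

Mod squares: a ≡ 209, b ≡ 78430. Check v ∈ {∞, 2, 3, 5, 7, 11, 19, 23, 31}.
v=7: a=7^0·(≡6), b=7^-2·(≡2) mod 7; (6|7)=-1, (2|7)=+1; (−1)^{0·-2·3}·(-1)^-2·(+1)^0 = +1.
v=∞: 209 > 0 and 78430 > 0  ⇒  (a,b)_∞ = +1.
v=31: a=31^0·(≡23), b=31^1·(≡8) mod 31; (23|31)=-1, (8|31)=+1; (−1)^{0·1·15}·(-1)^1·(+1)^0 = -1.
v=5: a=5^0·(≡4), b=5^3·(≡1) mod 5; (4|5)=+1, (1|5)=+1; (−1)^{0·3·2}·(+1)^3·(+1)^0 = +1.
v=11: a=11^1·(≡8), b=11^5·(≡2) mod 11; (8|11)=-1, (2|11)=-1; (−1)^{1·5·5}·(-1)^5·(-1)^1 = -1.
v=19: a=19^1·(≡11), b=19^2·(≡17) mod 19; (11|19)=+1, (17|19)=+1; (−1)^{1·2·9}·(+1)^2·(+1)^1 = +1.
v=23: a=23^0·(≡2), b=23^1·(≡9) mod 23; (2|23)=+1, (9|23)=+1; (−1)^{0·1·11}·(+1)^1·(+1)^0 = +1.
v=2: v_2(a)=0, v_2(b)=3; units ≡ 1, 7 (mod 8); ε·ε+αω+βω = 0·1+0·0+3·0 ≡ 0  ⇒  (a,b)_2 = +1.
v=3: a=3^0·(≡2), b=3^-4·(≡1) mod 3; (2|3)=-1, (1|3)=+1; (−1)^{0·-4·1}·(-1)^-4·(+1)^0 = +1.
Ram(209, 78430) = {11, 31}; no ℚ_11-point on the conic.

[11, 31]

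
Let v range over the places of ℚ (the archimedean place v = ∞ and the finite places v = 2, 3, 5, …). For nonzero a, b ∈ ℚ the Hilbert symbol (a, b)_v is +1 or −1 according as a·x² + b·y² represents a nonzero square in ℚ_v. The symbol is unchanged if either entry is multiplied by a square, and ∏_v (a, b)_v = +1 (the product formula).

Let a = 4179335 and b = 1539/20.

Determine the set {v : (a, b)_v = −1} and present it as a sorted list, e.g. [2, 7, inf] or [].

[2, 5, 29, 41]

(a, b) ≡ (4179335, 95) mod (ℚ^×)²; places V = {2, 3, 5, 19, 29, 37, 41, ∞}.
(a,b)_41: α=1, u≡9; β=0, v≡38 (mod 41); (9|41)=+1, (38|41)=-1; sign (−1)^0·+1^0·-1^1 = -1.
(a,b)_∞: sgn(4179335)=+, sgn(95)=+, so +1.
(a,b)_19: α=1, u≡2; β=1, v≡5 (mod 19); (2|19)=-1, (5|19)=+1; sign (−1)^1·-1^1·+1^1 = +1.
(a,b)_3: α=0, u≡2; β=4, v≡2 (mod 3); (2|3)=-1, (2|3)=-1; sign (−1)^0·-1^4·-1^0 = +1.
(a,b)_29: α=1, u≡14; β=0, v≡3 (mod 29); (14|29)=-1, (3|29)=-1; sign (−1)^0·-1^0·-1^1 = -1.
(a,b)_5: α=1, u≡2; β=-1, v≡1 (mod 5); (2|5)=-1, (1|5)=+1; sign (−1)^0·-1^-1·+1^1 = -1.
(a,b)_2: α=0, β=-2; u≡7, v≡7 (mod 8); ε(u)ε(v)=1·1, αω(v)=0·0, βω(u)=-2·0; sum ≡ 1  ⇒  -1.
(a,b)_37: α=1, u≡31; β=0, v≡27 (mod 37); (31|37)=-1, (27|37)=+1; sign (−1)^0·-1^0·+1^1 = +1.
Ram(4179335, 95) = {2, 5, 29, 41}; no ℚ_2-point on the conic.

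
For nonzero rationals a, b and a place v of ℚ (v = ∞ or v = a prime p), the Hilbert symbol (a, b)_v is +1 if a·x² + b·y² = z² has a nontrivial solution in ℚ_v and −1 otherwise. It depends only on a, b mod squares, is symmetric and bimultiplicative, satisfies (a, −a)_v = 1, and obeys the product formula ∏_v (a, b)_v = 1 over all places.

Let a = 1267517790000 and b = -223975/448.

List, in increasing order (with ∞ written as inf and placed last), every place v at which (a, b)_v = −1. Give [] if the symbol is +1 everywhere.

[2, 7, 29, 53]

(a, b) ≡ (287419, -217) mod (ℚ^×)²; places V = {2, 3, 5, 7, 11, 17, 29, 31, 53, ∞}.
(a,b)_5: α=4, u≡4; β=2, v≡2 (mod 5); (4|5)=+1, (2|5)=-1; sign (−1)^0·+1^2·-1^4 = +1.
(a,b)_7: α=2, u≡6; β=-1, v≡4 (mod 7); (6|7)=-1, (4|7)=+1; sign (−1)^0·-1^-1·+1^2 = -1.
(a,b)_29: α=1, u≡7; β=0, v≡15 (mod 29); (7|29)=+1, (15|29)=-1; sign (−1)^0·+1^0·-1^1 = -1.
(a,b)_3: α=2, u≡1; β=0, v≡2 (mod 3); (1|3)=+1, (2|3)=-1; sign (−1)^0·+1^0·-1^2 = +1.
(a,b)_∞: sgn(287419)=+, sgn(-217)=−, so +1.
(a,b)_17: α=1, u≡15; β=2, v≡4 (mod 17); (15|17)=+1, (4|17)=+1; sign (−1)^0·+1^2·+1^1 = +1.
(a,b)_2: α=4, β=-6; u≡3, v≡7 (mod 8); ε(u)ε(v)=1·1, αω(v)=4·0, βω(u)=-6·1; sum ≡ 1  ⇒  -1.
(a,b)_11: α=1, u≡4; β=0, v≡5 (mod 11); (4|11)=+1, (5|11)=+1; sign (−1)^0·+1^0·+1^1 = +1.
(a,b)_53: α=1, u≡16; β=0, v≡20 (mod 53); (16|53)=+1, (20|53)=-1; sign (−1)^0·+1^0·-1^1 = -1.
(a,b)_31: α=0, u≡5; β=1, v≡22 (mod 31); (5|31)=+1, (22|31)=-1; sign (−1)^0·+1^1·-1^0 = +1.
Ram(287419, -217) = {2, 7, 29, 53}; no ℚ_2-point on the conic.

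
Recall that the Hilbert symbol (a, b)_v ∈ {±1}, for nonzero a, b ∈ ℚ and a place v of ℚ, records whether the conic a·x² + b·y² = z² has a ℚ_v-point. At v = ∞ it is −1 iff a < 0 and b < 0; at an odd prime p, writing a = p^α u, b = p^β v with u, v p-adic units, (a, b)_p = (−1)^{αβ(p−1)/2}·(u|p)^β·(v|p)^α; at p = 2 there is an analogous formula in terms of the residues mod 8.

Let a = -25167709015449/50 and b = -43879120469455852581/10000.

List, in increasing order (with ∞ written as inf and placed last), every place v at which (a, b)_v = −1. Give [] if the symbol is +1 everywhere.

[17, 19, 23, inf]

(a, b) ≡ (-1938, -119301) mod (ℚ^×)²; places V = {2, 3, 5, 7, 11, 13, 17, 19, 23, ∞}.
(a,b)_19: α=1, u≡14; β=1, v≡14 (mod 19); (14|19)=-1, (14|19)=-1; sign (−1)^1·-1^1·-1^1 = -1.
(a,b)_5: α=-2, u≡3; β=-4, v≡4 (mod 5); (3|5)=-1, (4|5)=+1; sign (−1)^0·-1^-4·+1^-2 = +1.
(a,b)_∞: sgn(-1938)=−, sgn(-119301)=−, so -1.
(a,b)_7: α=4, u≡4; β=7, v≡1 (mod 7); (4|7)=+1, (1|7)=+1; sign (−1)^0·+1^7·+1^4 = +1.
(a,b)_13: α=2, u≡3; β=3, v≡3 (mod 13); (3|13)=+1, (3|13)=+1; sign (−1)^0·+1^3·+1^2 = +1.
(a,b)_2: α=-1, β=-4; u≡7, v≡3 (mod 8); ε(u)ε(v)=1·1, αω(v)=-1·1, βω(u)=-4·0; sum ≡ 0  ⇒  +1.
(a,b)_23: α=2, u≡21; β=3, v≡15 (mod 23); (21|23)=-1, (15|23)=-1; sign (−1)^0·-1^3·-1^2 = -1.
(a,b)_11: α=2, u≡9; β=2, v≡9 (mod 11); (9|11)=+1, (9|11)=+1; sign (−1)^0·+1^2·+1^2 = +1.
(a,b)_17: α=1, u≡6; β=2, v≡6 (mod 17); (6|17)=-1, (6|17)=-1; sign (−1)^0·-1^2·-1^1 = -1.
(a,b)_3: α=1, u≡2; β=1, v≡1 (mod 3); (2|3)=-1, (1|3)=+1; sign (−1)^1·-1^1·+1^1 = +1.
(-1938, -119301 / ℚ) ramifies at {17, 19, 23, ∞}: a division algebra.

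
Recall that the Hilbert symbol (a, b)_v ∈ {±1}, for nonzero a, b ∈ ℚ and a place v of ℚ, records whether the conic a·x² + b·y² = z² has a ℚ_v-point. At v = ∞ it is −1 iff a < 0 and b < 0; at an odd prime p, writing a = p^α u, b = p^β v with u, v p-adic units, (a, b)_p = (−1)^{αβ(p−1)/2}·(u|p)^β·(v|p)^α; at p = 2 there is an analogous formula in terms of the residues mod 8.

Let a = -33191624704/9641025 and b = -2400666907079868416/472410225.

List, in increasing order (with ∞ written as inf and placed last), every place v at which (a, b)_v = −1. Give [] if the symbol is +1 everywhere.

(a, b) ≡ (-646, -580754) mod (ℚ^×)²; places V = {2, 3, 5, 7, 11, 17, 19, 23, 29, 31, ∞}.
(a,b)_3: α=-6, u≡2; β=-6, v≡1 (mod 3); (2|3)=-1, (1|3)=+1; sign (−1)^0·-1^-6·+1^-6 = +1.
(a,b)_29: α=0, u≡8; β=1, v≡7 (mod 29); (8|29)=-1, (7|29)=+1; sign (−1)^0·-1^1·+1^0 = -1.
(a,b)_11: α=0, u≡9; β=2, v≡2 (mod 11); (9|11)=+1, (2|11)=-1; sign (−1)^0·+1^2·-1^0 = +1.
(a,b)_7: α=2, u≡3; β=-2, v≡2 (mod 7); (3|7)=-1, (2|7)=+1; sign (−1)^0·-1^-2·+1^2 = +1.
(a,b)_17: α=1, u≡13; β=1, v≡16 (mod 17); (13|17)=+1, (16|17)=+1; sign (−1)^0·+1^1·+1^1 = +1.
(a,b)_19: α=1, u≡17; β=5, v≡16 (mod 19); (17|19)=+1, (16|19)=+1; sign (−1)^1·+1^5·+1^1 = -1.
(a,b)_23: α=-2, u≡19; β=-2, v≡19 (mod 23); (19|23)=-1, (19|23)=-1; sign (−1)^0·-1^-2·-1^-2 = +1.
(a,b)_∞: sgn(-646)=−, sgn(-580754)=−, so -1.
(a,b)_2: α=21, β=19; u≡5, v≡7 (mod 8); ε(u)ε(v)=0·1, αω(v)=21·0, βω(u)=19·1; sum ≡ 1  ⇒  -1.
(a,b)_31: α=0, u≡16; β=1, v≡17 (mod 31); (16|31)=+1, (17|31)=-1; sign (−1)^0·+1^1·-1^0 = +1.
(a,b)_5: α=-2, u≡1; β=-2, v≡1 (mod 5); (1|5)=+1, (1|5)=+1; sign (−1)^0·+1^-2·+1^-2 = +1.
(-646, -580754 / ℚ) ramifies at {2, 19, 29, ∞}: a division algebra.

[2, 19, 29, inf]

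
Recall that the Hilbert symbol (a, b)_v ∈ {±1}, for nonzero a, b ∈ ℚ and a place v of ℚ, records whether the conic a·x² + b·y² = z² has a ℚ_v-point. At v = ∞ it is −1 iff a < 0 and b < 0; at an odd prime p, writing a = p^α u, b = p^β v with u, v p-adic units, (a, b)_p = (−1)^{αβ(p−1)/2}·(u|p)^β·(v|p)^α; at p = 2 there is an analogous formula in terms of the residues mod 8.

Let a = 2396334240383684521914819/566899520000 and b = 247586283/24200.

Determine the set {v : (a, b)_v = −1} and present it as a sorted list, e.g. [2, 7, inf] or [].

(a, b) ≡ (16422, 104006) mod (ℚ^×)²; places V = {2, 3, 5, 7, 11, 17, 19, 23, ∞}.
(a,b)_3: α=7, u≡2; β=2, v≡2 (mod 3); (2|3)=-1, (2|3)=-1; sign (−1)^0·-1^2·-1^7 = -1.
(a,b)_∞: sgn(16422)=+, sgn(104006)=+, so +1.
(a,b)_17: α=3, u≡6; β=1, v≡15 (mod 17); (6|17)=-1, (15|17)=+1; sign (−1)^0·-1^1·+1^3 = -1.
(a,b)_2: α=-9, β=-3; u≡3, v≡3 (mod 8); ε(u)ε(v)=1·1, αω(v)=-9·1, βω(u)=-3·1; sum ≡ 1  ⇒  -1.
(a,b)_11: α=-6, u≡10; β=-2, v≡5 (mod 11); (10|11)=-1, (5|11)=+1; sign (−1)^0·-1^-2·+1^-6 = +1.
(a,b)_19: α=2, u≡11; β=1, v≡14 (mod 19); (11|19)=+1, (14|19)=-1; sign (−1)^0·+1^1·-1^2 = +1.
(a,b)_23: α=9, u≡18; β=3, v≡10 (mod 23); (18|23)=+1, (10|23)=-1; sign (−1)^1·+1^3·-1^9 = +1.
(a,b)_7: α=3, u≡1; β=1, v≡2 (mod 7); (1|7)=+1, (2|7)=+1; sign (−1)^1·+1^1·+1^3 = -1.
(a,b)_5: α=-4, u≡2; β=-2, v≡1 (mod 5); (2|5)=-1, (1|5)=+1; sign (−1)^0·-1^-2·+1^-4 = +1.
(16422, 104006 / ℚ) ramifies at {2, 3, 7, 17}: a division algebra.

[2, 3, 7, 17]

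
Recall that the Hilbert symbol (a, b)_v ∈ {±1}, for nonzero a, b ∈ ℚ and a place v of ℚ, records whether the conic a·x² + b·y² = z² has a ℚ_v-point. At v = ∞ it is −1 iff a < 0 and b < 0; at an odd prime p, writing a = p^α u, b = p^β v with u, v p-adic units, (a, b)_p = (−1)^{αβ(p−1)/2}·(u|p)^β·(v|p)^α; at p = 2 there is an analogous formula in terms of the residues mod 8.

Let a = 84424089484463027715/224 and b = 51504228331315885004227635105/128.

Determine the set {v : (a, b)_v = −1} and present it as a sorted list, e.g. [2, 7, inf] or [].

Mod squares: a ≡ 17290, b ≡ 46690. Check v ∈ {∞, 2, 3, 5, 7, 13, 19, 23, 29}.
v=23: a=23^6·(≡15), b=23^9·(≡9) mod 23; (15|23)=-1, (9|23)=+1; (−1)^{6·9·11}·(-1)^9·(+1)^6 = -1.
v=7: a=7^-1·(≡6), b=7^1·(≡3) mod 7; (6|7)=-1, (3|7)=-1; (−1)^{-1·1·3}·(-1)^1·(-1)^-1 = -1.
v=3: a=3^2·(≡1), b=3^2·(≡1) mod 3; (1|3)=+1, (1|3)=+1; (−1)^{2·2·1}·(+1)^2·(+1)^2 = +1.
v=19: a=19^3·(≡4), b=19^4·(≡16) mod 19; (4|19)=+1, (16|19)=+1; (−1)^{3·4·9}·(+1)^4·(+1)^3 = +1.
v=29: a=29^2·(≡23), b=29^3·(≡21) mod 29; (23|29)=+1, (21|29)=-1; (−1)^{2·3·14}·(+1)^3·(-1)^2 = +1.
v=5: a=5^1·(≡2), b=5^1·(≡2) mod 5; (2|5)=-1, (2|5)=-1; (−1)^{1·1·2}·(-1)^1·(-1)^1 = +1.
v=13: a=13^3·(≡1), b=13^4·(≡7) mod 13; (1|13)=+1, (7|13)=-1; (−1)^{3·4·6}·(+1)^4·(-1)^3 = -1.
v=∞: 17290 > 0 and 46690 > 0  ⇒  (a,b)_∞ = +1.
v=2: v_2(a)=-5, v_2(b)=-7; units ≡ 5, 1 (mod 8); ε·ε+αω+βω = 0·0+-5·0+-7·1 ≡ 1  ⇒  (a,b)_2 = -1.
(17290, 46690 / ℚ) ramifies at {2, 7, 13, 23}: a division algebra.

[2, 7, 13, 23]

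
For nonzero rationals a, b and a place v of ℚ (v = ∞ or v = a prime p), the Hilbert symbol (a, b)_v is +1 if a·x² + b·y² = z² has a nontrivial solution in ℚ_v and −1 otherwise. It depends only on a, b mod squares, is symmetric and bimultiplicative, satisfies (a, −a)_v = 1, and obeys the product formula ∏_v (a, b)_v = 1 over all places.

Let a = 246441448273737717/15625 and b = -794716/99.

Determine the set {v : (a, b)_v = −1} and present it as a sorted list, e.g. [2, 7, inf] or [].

[11, 31]

Mod squares: a ≡ 13, b ≡ -2185469. Check v ∈ {∞, 2, 3, 5, 7, 11, 13, 17, 29, 31}.
v=7: a=7^2·(≡3), b=7^0·(≡1) mod 7; (3|7)=-1, (1|7)=+1; (−1)^{2·0·3}·(-1)^0·(+1)^2 = +1.
v=13: a=13^3·(≡3), b=13^1·(≡9) mod 13; (3|13)=+1, (9|13)=+1; (−1)^{3·1·6}·(+1)^1·(+1)^3 = +1.
v=∞: 13 > 0 and -2185469 < 0  ⇒  (a,b)_∞ = +1.
v=17: a=17^2·(≡9), b=17^1·(≡5) mod 17; (9|17)=+1, (5|17)=-1; (−1)^{2·1·8}·(+1)^1·(-1)^2 = +1.
v=29: a=29^2·(≡16), b=29^1·(≡17) mod 29; (16|29)=+1, (17|29)=-1; (−1)^{2·1·14}·(+1)^1·(-1)^2 = +1.
v=11: a=11^2·(≡6), b=11^-1·(≡5) mod 11; (6|11)=-1, (5|11)=+1; (−1)^{2·-1·5}·(-1)^-1·(+1)^2 = -1.
v=2: v_2(a)=0, v_2(b)=2; units ≡ 5, 3 (mod 8); ε·ε+αω+βω = 0·1+0·1+2·1 ≡ 0  ⇒  (a,b)_2 = +1.
v=31: a=31^2·(≡15), b=31^1·(≡26) mod 31; (15|31)=-1, (26|31)=-1; (−1)^{2·1·15}·(-1)^1·(-1)^2 = -1.
v=3: a=3^4·(≡1), b=3^-2·(≡1) mod 3; (1|3)=+1, (1|3)=+1; (−1)^{4·-2·1}·(+1)^-2·(+1)^4 = +1.
v=5: a=5^-6·(≡2), b=5^0·(≡1) mod 5; (2|5)=-1, (1|5)=+1; (−1)^{-6·0·2}·(-1)^0·(+1)^-6 = +1.
Ram(13, -2185469) = {11, 31}; no ℚ_11-point on the conic.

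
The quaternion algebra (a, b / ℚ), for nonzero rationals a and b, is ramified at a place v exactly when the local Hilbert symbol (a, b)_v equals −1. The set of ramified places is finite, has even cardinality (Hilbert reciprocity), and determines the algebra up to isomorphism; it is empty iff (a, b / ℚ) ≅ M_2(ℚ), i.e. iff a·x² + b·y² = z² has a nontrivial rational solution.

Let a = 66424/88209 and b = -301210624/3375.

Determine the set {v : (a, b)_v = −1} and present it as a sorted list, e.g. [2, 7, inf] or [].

[2, 11, 13, 17]

Mod squares: a ≡ 46, b ≡ -36465. Check v ∈ {∞, 2, 3, 5, 11, 13, 17, 19, 23}.
v=13: a=13^0·(≡5), b=13^1·(≡1) mod 13; (5|13)=-1, (1|13)=+1; (−1)^{0·1·6}·(-1)^1·(+1)^0 = -1.
v=2: v_2(a)=3, v_2(b)=10; units ≡ 7, 7 (mod 8); ε·ε+αω+βω = 1·1+3·0+10·0 ≡ 1  ⇒  (a,b)_2 = -1.
v=3: a=3^-6·(≡1), b=3^-3·(≡1) mod 3; (1|3)=+1, (1|3)=+1; (−1)^{-6·-3·1}·(+1)^-3·(+1)^-6 = +1.
v=∞: 46 > 0 and -36465 < 0  ⇒  (a,b)_∞ = +1.
v=11: a=11^-2·(≡2), b=11^3·(≡6) mod 11; (2|11)=-1, (6|11)=-1; (−1)^{-2·3·5}·(-1)^3·(-1)^-2 = -1.
v=5: a=5^0·(≡1), b=5^-3·(≡3) mod 5; (1|5)=+1, (3|5)=-1; (−1)^{0·-3·2}·(+1)^-3·(-1)^0 = +1.
v=17: a=17^0·(≡3), b=17^1·(≡7) mod 17; (3|17)=-1, (7|17)=-1; (−1)^{0·1·8}·(-1)^1·(-1)^0 = -1.
v=23: a=23^1·(≡9), b=23^0·(≡8) mod 23; (9|23)=+1, (8|23)=+1; (−1)^{1·0·11}·(+1)^0·(+1)^1 = +1.
v=19: a=19^2·(≡15), b=19^0·(≡2) mod 19; (15|19)=-1, (2|19)=-1; (−1)^{2·0·9}·(-1)^0·(-1)^2 = +1.
(46, -36465 / ℚ) ramifies at {2, 11, 13, 17}: a division algebra.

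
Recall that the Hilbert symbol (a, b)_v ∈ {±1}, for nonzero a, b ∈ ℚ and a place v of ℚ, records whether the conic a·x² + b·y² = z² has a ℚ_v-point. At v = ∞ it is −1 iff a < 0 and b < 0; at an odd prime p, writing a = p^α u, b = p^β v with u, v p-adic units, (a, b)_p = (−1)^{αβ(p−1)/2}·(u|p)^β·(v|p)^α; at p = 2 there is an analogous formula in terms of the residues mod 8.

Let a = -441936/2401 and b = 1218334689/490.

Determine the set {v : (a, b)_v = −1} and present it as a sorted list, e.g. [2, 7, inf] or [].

[2, 31]

(a, b) ≡ (-341, 98890) mod (ℚ^×)²; places V = {2, 3, 5, 7, 11, 13, 29, 31, ∞}.
(a,b)_31: α=1, u≡18; β=1, v≡5 (mod 31); (18|31)=+1, (5|31)=+1; sign (−1)^1·+1^1·+1^1 = -1.
(a,b)_5: α=0, u≡4; β=-1, v≡3 (mod 5); (4|5)=+1, (3|5)=-1; sign (−1)^0·+1^-1·-1^0 = +1.
(a,b)_13: α=0, u≡10; β=2, v≡1 (mod 13); (10|13)=+1, (1|13)=+1; sign (−1)^0·+1^2·+1^0 = +1.
(a,b)_29: α=0, u≡25; β=1, v≡21 (mod 29); (25|29)=+1, (21|29)=-1; sign (−1)^0·+1^1·-1^0 = +1.
(a,b)_2: α=4, β=-1; u≡3, v≡5 (mod 8); ε(u)ε(v)=1·0, αω(v)=4·1, βω(u)=-1·1; sum ≡ 1  ⇒  -1.
(a,b)_3: α=4, u≡1; β=6, v≡1 (mod 3); (1|3)=+1, (1|3)=+1; sign (−1)^0·+1^6·+1^4 = +1.
(a,b)_11: α=1, u≡6; β=1, v≡5 (mod 11); (6|11)=-1, (5|11)=+1; sign (−1)^1·-1^1·+1^1 = +1.
(a,b)_7: α=-4, u≡2; β=-2, v≡4 (mod 7); (2|7)=+1, (4|7)=+1; sign (−1)^0·+1^-2·+1^-4 = +1.
(a,b)_∞: sgn(-341)=−, sgn(98890)=+, so +1.
Ram(-341, 98890) = {2, 31}; no ℚ_2-point on the conic.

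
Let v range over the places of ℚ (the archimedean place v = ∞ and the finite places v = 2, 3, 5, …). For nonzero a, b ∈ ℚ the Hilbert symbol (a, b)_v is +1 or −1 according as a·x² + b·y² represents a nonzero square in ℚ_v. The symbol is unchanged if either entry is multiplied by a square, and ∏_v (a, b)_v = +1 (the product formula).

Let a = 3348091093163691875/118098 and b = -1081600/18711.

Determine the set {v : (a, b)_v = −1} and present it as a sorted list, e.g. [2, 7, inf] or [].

[7, 17]

Mod squares: a ≡ 3094, b ≡ -231. Check v ∈ {∞, 2, 3, 5, 7, 11, 13, 17}.
v=7: a=7^3·(≡4), b=7^-1·(≡2) mod 7; (4|7)=+1, (2|7)=+1; (−1)^{3·-1·3}·(+1)^-1·(+1)^3 = -1.
v=17: a=17^1·(≡5), b=17^0·(≡10) mod 17; (5|17)=-1, (10|17)=-1; (−1)^{1·0·8}·(-1)^0·(-1)^1 = -1.
v=∞: 3094 > 0 and -231 < 0  ⇒  (a,b)_∞ = +1.
v=11: a=11^4·(≡4), b=11^-1·(≡9) mod 11; (4|11)=+1, (9|11)=+1; (−1)^{4·-1·5}·(+1)^-1·(+1)^4 = +1.
v=5: a=5^4·(≡4), b=5^2·(≡1) mod 5; (4|5)=+1, (1|5)=+1; (−1)^{4·2·2}·(+1)^2·(+1)^4 = +1.
v=2: v_2(a)=-1, v_2(b)=8; units ≡ 3, 1 (mod 8); ε·ε+αω+βω = 1·0+-1·0+8·1 ≡ 0  ⇒  (a,b)_2 = +1.
v=13: a=13^7·(≡10), b=13^2·(≡12) mod 13; (10|13)=+1, (12|13)=+1; (−1)^{7·2·6}·(+1)^2·(+1)^7 = +1.
v=3: a=3^-10·(≡1), b=3^-5·(≡1) mod 3; (1|3)=+1, (1|3)=+1; (−1)^{-10·-5·1}·(+1)^-5·(+1)^-10 = +1.
|Ram(3094, -231)| = 2, even; anisotropic at {7, 17}.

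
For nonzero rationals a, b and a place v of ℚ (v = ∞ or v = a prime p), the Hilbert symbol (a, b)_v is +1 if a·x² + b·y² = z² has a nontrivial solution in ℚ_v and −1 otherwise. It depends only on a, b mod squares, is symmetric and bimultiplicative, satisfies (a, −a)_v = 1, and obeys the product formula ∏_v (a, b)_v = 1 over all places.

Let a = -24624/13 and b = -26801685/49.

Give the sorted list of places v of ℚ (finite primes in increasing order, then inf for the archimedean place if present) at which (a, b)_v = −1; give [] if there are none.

[5, inf]

Mod squares: a ≡ -247, b ≡ -4085. Check v ∈ {∞, 2, 3, 5, 7, 13, 19, 43}.
v=3: a=3^4·(≡2), b=3^8·(≡1) mod 3; (2|3)=-1, (1|3)=+1; (−1)^{4·8·1}·(-1)^8·(+1)^4 = +1.
v=2: v_2(a)=4, v_2(b)=0; units ≡ 1, 3 (mod 8); ε·ε+αω+βω = 0·1+4·1+0·0 ≡ 0  ⇒  (a,b)_2 = +1.
v=13: a=13^-1·(≡11), b=13^0·(≡9) mod 13; (11|13)=-1, (9|13)=+1; (−1)^{-1·0·6}·(-1)^0·(+1)^-1 = +1.
v=5: a=5^0·(≡2), b=5^1·(≡2) mod 5; (2|5)=-1, (2|5)=-1; (−1)^{0·1·2}·(-1)^1·(-1)^0 = -1.
v=19: a=19^1·(≡7), b=19^1·(≡14) mod 19; (7|19)=+1, (14|19)=-1; (−1)^{1·1·9}·(+1)^1·(-1)^1 = +1.
v=∞: -247 < 0 and -4085 < 0  ⇒  (a,b)_∞ = -1.
v=43: a=43^0·(≡21), b=43^1·(≡27) mod 43; (21|43)=+1, (27|43)=-1; (−1)^{0·1·21}·(+1)^1·(-1)^0 = +1.
v=7: a=7^0·(≡5), b=7^-2·(≡6) mod 7; (5|7)=-1, (6|7)=-1; (−1)^{0·-2·3}·(-1)^-2·(-1)^0 = +1.
Ram(-247, -4085) = {5, ∞}; no ℚ_5-point on the conic.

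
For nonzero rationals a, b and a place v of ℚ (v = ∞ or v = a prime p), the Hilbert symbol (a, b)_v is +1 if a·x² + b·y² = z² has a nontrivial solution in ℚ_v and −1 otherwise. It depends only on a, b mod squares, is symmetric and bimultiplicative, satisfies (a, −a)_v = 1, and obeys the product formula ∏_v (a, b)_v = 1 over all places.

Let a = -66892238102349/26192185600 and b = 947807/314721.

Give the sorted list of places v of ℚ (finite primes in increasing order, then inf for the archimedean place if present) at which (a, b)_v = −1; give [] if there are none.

(a, b) ≡ (-29, 23) mod (ℚ^×)²; places V = {2, 3, 5, 7, 11, 17, 23, 29, ∞}.
(a,b)_2: α=-8, β=0; u≡3, v≡7 (mod 8); ε(u)ε(v)=1·1, αω(v)=-8·0, βω(u)=0·1; sum ≡ 1  ⇒  -1.
(a,b)_∞: sgn(-29)=−, sgn(23)=+, so +1.
(a,b)_29: α=3, u≡16; β=2, v≡22 (mod 29); (16|29)=+1, (22|29)=+1; sign (−1)^0·+1^2·+1^3 = +1.
(a,b)_11: α=2, u≡4; β=-2, v≡5 (mod 11); (4|11)=+1, (5|11)=+1; sign (−1)^0·+1^-2·+1^2 = +1.
(a,b)_7: α=-2, u≡5; β=2, v≡2 (mod 7); (5|7)=-1, (2|7)=+1; sign (−1)^0·-1^2·+1^-2 = +1.
(a,b)_23: α=4, u≡7; β=1, v≡9 (mod 23); (7|23)=-1, (9|23)=+1; sign (−1)^0·-1^1·+1^4 = -1.
(a,b)_3: α=4, u≡1; β=-2, v≡2 (mod 3); (1|3)=+1, (2|3)=-1; sign (−1)^0·+1^-2·-1^4 = +1.
(a,b)_17: α=-4, u≡12; β=-2, v≡6 (mod 17); (12|17)=-1, (6|17)=-1; sign (−1)^0·-1^-2·-1^-4 = +1.
(a,b)_5: α=-2, u≡4; β=0, v≡2 (mod 5); (4|5)=+1, (2|5)=-1; sign (−1)^0·+1^0·-1^-2 = +1.
Ram(-29, 23) = {2, 23}; no ℚ_2-point on the conic.

[2, 23]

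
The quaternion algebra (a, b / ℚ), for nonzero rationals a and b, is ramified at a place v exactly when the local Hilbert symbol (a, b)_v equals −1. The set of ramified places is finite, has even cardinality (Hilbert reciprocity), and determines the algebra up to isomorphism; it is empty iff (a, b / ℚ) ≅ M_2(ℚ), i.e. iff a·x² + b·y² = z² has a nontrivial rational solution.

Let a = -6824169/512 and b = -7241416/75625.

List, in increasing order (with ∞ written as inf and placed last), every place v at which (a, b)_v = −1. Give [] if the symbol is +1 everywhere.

Mod squares: a ≡ -18722, b ≡ -754. Check v ∈ {∞, 2, 3, 5, 7, 11, 13, 23, 29, 37}.
v=11: a=11^1·(≡9), b=11^-2·(≡3) mod 11; (9|11)=+1, (3|11)=+1; (−1)^{1·-2·5}·(+1)^-2·(+1)^1 = +1.
v=5: a=5^0·(≡3), b=5^-4·(≡4) mod 5; (3|5)=-1, (4|5)=+1; (−1)^{0·-4·2}·(-1)^-4·(+1)^0 = +1.
v=∞: -18722 < 0 and -754 < 0  ⇒  (a,b)_∞ = -1.
v=13: a=13^0·(≡5), b=13^1·(≡11) mod 13; (5|13)=-1, (11|13)=-1; (−1)^{0·1·6}·(-1)^1·(-1)^0 = -1.
v=3: a=3^6·(≡1), b=3^0·(≡2) mod 3; (1|3)=+1, (2|3)=-1; (−1)^{6·0·1}·(+1)^0·(-1)^6 = +1.
v=7: a=7^0·(≡5), b=7^4·(≡2) mod 7; (5|7)=-1, (2|7)=+1; (−1)^{0·4·3}·(-1)^4·(+1)^0 = +1.
v=2: v_2(a)=-9, v_2(b)=3; units ≡ 7, 7 (mod 8); ε·ε+αω+βω = 1·1+-9·0+3·0 ≡ 1  ⇒  (a,b)_2 = -1.
v=23: a=23^1·(≡11), b=23^0·(≡19) mod 23; (11|23)=-1, (19|23)=-1; (−1)^{1·0·11}·(-1)^0·(-1)^1 = -1.
v=29: a=29^0·(≡15), b=29^1·(≡2) mod 29; (15|29)=-1, (2|29)=-1; (−1)^{0·1·14}·(-1)^1·(-1)^0 = -1.
v=37: a=37^1·(≡11), b=37^0·(≡24) mod 37; (11|37)=+1, (24|37)=-1; (−1)^{1·0·18}·(+1)^0·(-1)^1 = -1.
(-18722, -754 / ℚ) ramifies at {2, 13, 23, 29, 37, ∞}: a division algebra.

[2, 13, 23, 29, 37, inf]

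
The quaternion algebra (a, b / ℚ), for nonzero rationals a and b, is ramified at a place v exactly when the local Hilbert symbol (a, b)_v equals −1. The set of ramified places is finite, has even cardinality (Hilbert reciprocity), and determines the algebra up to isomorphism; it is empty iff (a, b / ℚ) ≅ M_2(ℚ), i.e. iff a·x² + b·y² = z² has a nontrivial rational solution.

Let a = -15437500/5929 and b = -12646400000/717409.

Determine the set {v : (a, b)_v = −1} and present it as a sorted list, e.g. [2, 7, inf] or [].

Mod squares: a ≡ -247, b ≡ -1235. Check v ∈ {∞, 2, 5, 7, 11, 13, 19}.
v=7: a=7^-2·(≡3), b=7^-2·(≡1) mod 7; (3|7)=-1, (1|7)=+1; (−1)^{-2·-2·3}·(-1)^-2·(+1)^-2 = +1.
v=11: a=11^-2·(≡2), b=11^-4·(≡6) mod 11; (2|11)=-1, (6|11)=-1; (−1)^{-2·-4·5}·(-1)^-4·(-1)^-2 = +1.
v=2: v_2(a)=2, v_2(b)=14; units ≡ 1, 5 (mod 8); ε·ε+αω+βω = 0·0+2·1+14·0 ≡ 0  ⇒  (a,b)_2 = +1.
v=13: a=13^1·(≡11), b=13^1·(≡9) mod 13; (11|13)=-1, (9|13)=+1; (−1)^{1·1·6}·(-1)^1·(+1)^1 = -1.
v=∞: -247 < 0 and -1235 < 0  ⇒  (a,b)_∞ = -1.
v=5: a=5^6·(≡3), b=5^5·(≡3) mod 5; (3|5)=-1, (3|5)=-1; (−1)^{6·5·2}·(-1)^5·(-1)^6 = -1.
v=19: a=19^1·(≡16), b=19^1·(≡11) mod 19; (16|19)=+1, (11|19)=+1; (−1)^{1·1·9}·(+1)^1·(+1)^1 = -1.
Ram(-247, -1235) = {5, 13, 19, ∞}; no ℚ_5-point on the conic.

[5, 13, 19, inf]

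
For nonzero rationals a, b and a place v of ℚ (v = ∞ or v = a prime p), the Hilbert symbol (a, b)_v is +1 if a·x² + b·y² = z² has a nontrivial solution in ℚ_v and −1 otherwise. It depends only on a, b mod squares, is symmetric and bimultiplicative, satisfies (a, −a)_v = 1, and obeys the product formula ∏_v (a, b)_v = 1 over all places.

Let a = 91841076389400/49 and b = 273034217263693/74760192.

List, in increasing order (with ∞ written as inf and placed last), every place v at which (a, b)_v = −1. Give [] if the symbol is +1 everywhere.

[2, 13, 29, 31]

(a, b) ≡ (918410763894, 1231599) mod (ℚ^×)²; places V = {2, 3, 5, 7, 13, 17, 19, 23, 29, 31, 37, 41, 43, ∞}.
(a,b)_41: α=1, u≡22; β=3, v≡19 (mod 41); (22|41)=-1, (19|41)=-1; sign (−1)^0·-1^3·-1^1 = +1.
(a,b)_2: α=3, β=-14; u≡3, v≡7 (mod 8); ε(u)ε(v)=1·1, αω(v)=3·0, βω(u)=-14·1; sum ≡ 1  ⇒  -1.
(a,b)_7: α=-2, u≡2; β=0, v≡6 (mod 7); (2|7)=+1, (6|7)=-1; sign (−1)^0·+1^0·-1^-2 = +1.
(a,b)_13: α=1, u≡1; β=-2, v≡7 (mod 13); (1|13)=+1, (7|13)=-1; sign (−1)^0·+1^-2·-1^1 = -1.
(a,b)_3: α=1, u≡2; β=-3, v≡1 (mod 3); (2|3)=-1, (1|3)=+1; sign (−1)^1·-1^-3·+1^1 = +1.
(a,b)_31: α=1, u≡7; β=1, v≡18 (mod 31); (7|31)=+1, (18|31)=+1; sign (−1)^1·+1^1·+1^1 = -1.
(a,b)_37: α=0, u≡11; β=2, v≡24 (mod 37); (11|37)=+1, (24|37)=-1; sign (−1)^0·+1^2·-1^0 = +1.
(a,b)_∞: sgn(918410763894)=+, sgn(1231599)=+, so +1.
(a,b)_23: α=1, u≡7; β=0, v≡3 (mod 23); (7|23)=-1, (3|23)=+1; sign (−1)^0·-1^0·+1^1 = +1.
(a,b)_43: α=1, u≡17; β=0, v≡41 (mod 43); (17|43)=+1, (41|43)=+1; sign (−1)^0·+1^0·+1^1 = +1.
(a,b)_5: α=2, u≡4; β=0, v≡4 (mod 5); (4|5)=+1, (4|5)=+1; sign (−1)^0·+1^0·+1^2 = +1.
(a,b)_17: α=1, u≡10; β=3, v≡7 (mod 17); (10|17)=-1, (7|17)=-1; sign (−1)^0·-1^3·-1^1 = +1.
(a,b)_29: α=1, u≡3; β=0, v≡12 (mod 29); (3|29)=-1, (12|29)=-1; sign (−1)^0·-1^0·-1^1 = -1.
(a,b)_19: α=1, u≡7; β=1, v≡8 (mod 19); (7|19)=+1, (8|19)=-1; sign (−1)^1·+1^1·-1^1 = +1.
(918410763894, 1231599 / ℚ) ramifies at {2, 13, 29, 31}: a division algebra.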